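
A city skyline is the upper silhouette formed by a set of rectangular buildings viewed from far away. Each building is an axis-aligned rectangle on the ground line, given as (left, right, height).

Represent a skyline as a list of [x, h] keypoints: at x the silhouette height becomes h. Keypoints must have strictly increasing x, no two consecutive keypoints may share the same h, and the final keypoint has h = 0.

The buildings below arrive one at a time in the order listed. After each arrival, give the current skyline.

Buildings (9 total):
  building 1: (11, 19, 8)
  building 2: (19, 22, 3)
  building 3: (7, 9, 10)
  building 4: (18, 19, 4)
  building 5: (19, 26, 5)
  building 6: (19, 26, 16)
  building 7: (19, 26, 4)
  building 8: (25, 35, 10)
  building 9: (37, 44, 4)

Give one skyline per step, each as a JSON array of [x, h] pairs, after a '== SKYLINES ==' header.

== SKYLINES ==
[[11,8],[19,0]]
[[11,8],[19,3],[22,0]]
[[7,10],[9,0],[11,8],[19,3],[22,0]]
[[7,10],[9,0],[11,8],[19,3],[22,0]]
[[7,10],[9,0],[11,8],[19,5],[26,0]]
[[7,10],[9,0],[11,8],[19,16],[26,0]]
[[7,10],[9,0],[11,8],[19,16],[26,0]]
[[7,10],[9,0],[11,8],[19,16],[26,10],[35,0]]
[[7,10],[9,0],[11,8],[19,16],[26,10],[35,0],[37,4],[44,0]]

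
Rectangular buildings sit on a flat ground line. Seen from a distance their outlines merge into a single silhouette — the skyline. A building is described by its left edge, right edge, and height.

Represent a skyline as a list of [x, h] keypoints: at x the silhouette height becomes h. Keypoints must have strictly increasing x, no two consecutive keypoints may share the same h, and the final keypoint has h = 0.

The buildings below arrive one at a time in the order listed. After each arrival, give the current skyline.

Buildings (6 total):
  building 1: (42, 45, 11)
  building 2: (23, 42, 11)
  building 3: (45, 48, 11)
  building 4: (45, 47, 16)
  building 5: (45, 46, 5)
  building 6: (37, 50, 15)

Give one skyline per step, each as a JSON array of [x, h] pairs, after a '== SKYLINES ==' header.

== SKYLINES ==
[[42,11],[45,0]]
[[23,11],[45,0]]
[[23,11],[48,0]]
[[23,11],[45,16],[47,11],[48,0]]
[[23,11],[45,16],[47,11],[48,0]]
[[23,11],[37,15],[45,16],[47,15],[50,0]]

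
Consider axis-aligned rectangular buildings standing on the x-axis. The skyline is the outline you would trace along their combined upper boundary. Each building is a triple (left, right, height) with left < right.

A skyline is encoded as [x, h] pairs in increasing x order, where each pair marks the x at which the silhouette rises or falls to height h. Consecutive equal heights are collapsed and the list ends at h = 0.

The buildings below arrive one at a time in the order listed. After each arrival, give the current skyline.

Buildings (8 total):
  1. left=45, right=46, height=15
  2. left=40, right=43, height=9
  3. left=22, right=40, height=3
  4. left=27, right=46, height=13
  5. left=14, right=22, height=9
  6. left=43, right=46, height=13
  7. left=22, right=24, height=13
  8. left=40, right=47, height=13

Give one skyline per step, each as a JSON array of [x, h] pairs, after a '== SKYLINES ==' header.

== SKYLINES ==
[[45,15],[46,0]]
[[40,9],[43,0],[45,15],[46,0]]
[[22,3],[40,9],[43,0],[45,15],[46,0]]
[[22,3],[27,13],[45,15],[46,0]]
[[14,9],[22,3],[27,13],[45,15],[46,0]]
[[14,9],[22,3],[27,13],[45,15],[46,0]]
[[14,9],[22,13],[24,3],[27,13],[45,15],[46,0]]
[[14,9],[22,13],[24,3],[27,13],[45,15],[46,13],[47,0]]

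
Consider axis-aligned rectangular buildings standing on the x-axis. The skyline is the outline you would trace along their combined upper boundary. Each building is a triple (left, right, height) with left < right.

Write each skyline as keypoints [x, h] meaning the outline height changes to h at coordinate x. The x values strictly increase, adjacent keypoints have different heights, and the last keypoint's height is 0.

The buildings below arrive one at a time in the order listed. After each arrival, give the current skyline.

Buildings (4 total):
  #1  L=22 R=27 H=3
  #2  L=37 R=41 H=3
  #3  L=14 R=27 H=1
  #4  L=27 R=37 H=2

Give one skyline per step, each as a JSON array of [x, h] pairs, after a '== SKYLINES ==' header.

== SKYLINES ==
[[22,3],[27,0]]
[[22,3],[27,0],[37,3],[41,0]]
[[14,1],[22,3],[27,0],[37,3],[41,0]]
[[14,1],[22,3],[27,2],[37,3],[41,0]]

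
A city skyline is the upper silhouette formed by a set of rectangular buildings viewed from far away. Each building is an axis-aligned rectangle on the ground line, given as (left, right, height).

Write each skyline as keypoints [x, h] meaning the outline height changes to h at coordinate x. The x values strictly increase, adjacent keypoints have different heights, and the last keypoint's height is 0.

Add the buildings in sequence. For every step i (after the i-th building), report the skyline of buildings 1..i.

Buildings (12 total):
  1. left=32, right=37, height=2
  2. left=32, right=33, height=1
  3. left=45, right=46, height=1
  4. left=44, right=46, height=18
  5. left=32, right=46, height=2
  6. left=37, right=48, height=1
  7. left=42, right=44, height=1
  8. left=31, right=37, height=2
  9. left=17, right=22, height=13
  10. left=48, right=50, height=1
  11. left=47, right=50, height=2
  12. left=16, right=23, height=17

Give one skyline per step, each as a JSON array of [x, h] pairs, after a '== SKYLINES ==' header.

== SKYLINES ==
[[32,2],[37,0]]
[[32,2],[37,0]]
[[32,2],[37,0],[45,1],[46,0]]
[[32,2],[37,0],[44,18],[46,0]]
[[32,2],[44,18],[46,0]]
[[32,2],[44,18],[46,1],[48,0]]
[[32,2],[44,18],[46,1],[48,0]]
[[31,2],[44,18],[46,1],[48,0]]
[[17,13],[22,0],[31,2],[44,18],[46,1],[48,0]]
[[17,13],[22,0],[31,2],[44,18],[46,1],[50,0]]
[[17,13],[22,0],[31,2],[44,18],[46,1],[47,2],[50,0]]
[[16,17],[23,0],[31,2],[44,18],[46,1],[47,2],[50,0]]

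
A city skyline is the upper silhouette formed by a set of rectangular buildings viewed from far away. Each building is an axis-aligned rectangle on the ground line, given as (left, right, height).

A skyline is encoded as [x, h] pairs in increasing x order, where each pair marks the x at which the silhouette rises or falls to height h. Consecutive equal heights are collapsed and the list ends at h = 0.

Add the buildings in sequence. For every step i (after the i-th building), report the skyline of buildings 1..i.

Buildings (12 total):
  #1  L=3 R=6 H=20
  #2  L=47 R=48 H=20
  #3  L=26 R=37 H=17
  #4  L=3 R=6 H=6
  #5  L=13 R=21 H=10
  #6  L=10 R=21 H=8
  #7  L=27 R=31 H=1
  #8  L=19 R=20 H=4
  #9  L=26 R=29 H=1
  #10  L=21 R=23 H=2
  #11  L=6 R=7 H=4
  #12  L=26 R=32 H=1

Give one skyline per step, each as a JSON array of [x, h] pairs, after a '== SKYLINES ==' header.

== SKYLINES ==
[[3,20],[6,0]]
[[3,20],[6,0],[47,20],[48,0]]
[[3,20],[6,0],[26,17],[37,0],[47,20],[48,0]]
[[3,20],[6,0],[26,17],[37,0],[47,20],[48,0]]
[[3,20],[6,0],[13,10],[21,0],[26,17],[37,0],[47,20],[48,0]]
[[3,20],[6,0],[10,8],[13,10],[21,0],[26,17],[37,0],[47,20],[48,0]]
[[3,20],[6,0],[10,8],[13,10],[21,0],[26,17],[37,0],[47,20],[48,0]]
[[3,20],[6,0],[10,8],[13,10],[21,0],[26,17],[37,0],[47,20],[48,0]]
[[3,20],[6,0],[10,8],[13,10],[21,0],[26,17],[37,0],[47,20],[48,0]]
[[3,20],[6,0],[10,8],[13,10],[21,2],[23,0],[26,17],[37,0],[47,20],[48,0]]
[[3,20],[6,4],[7,0],[10,8],[13,10],[21,2],[23,0],[26,17],[37,0],[47,20],[48,0]]
[[3,20],[6,4],[7,0],[10,8],[13,10],[21,2],[23,0],[26,17],[37,0],[47,20],[48,0]]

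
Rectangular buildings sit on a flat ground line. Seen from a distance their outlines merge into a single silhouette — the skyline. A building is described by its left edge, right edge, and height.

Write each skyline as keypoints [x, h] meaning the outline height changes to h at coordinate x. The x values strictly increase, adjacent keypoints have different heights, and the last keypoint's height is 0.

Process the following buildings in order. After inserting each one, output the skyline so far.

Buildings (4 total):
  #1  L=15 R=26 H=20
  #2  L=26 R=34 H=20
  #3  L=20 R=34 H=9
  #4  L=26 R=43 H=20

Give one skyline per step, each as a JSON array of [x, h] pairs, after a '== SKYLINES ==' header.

== SKYLINES ==
[[15,20],[26,0]]
[[15,20],[34,0]]
[[15,20],[34,0]]
[[15,20],[43,0]]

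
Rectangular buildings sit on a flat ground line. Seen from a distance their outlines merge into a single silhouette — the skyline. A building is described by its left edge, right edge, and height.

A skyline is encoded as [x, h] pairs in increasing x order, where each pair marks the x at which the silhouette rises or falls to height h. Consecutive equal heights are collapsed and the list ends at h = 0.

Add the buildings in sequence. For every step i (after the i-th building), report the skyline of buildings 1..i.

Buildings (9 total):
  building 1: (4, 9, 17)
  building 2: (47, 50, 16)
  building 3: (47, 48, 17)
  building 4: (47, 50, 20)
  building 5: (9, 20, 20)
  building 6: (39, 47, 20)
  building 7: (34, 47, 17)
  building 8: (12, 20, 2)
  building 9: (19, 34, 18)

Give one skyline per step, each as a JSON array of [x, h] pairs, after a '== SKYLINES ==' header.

== SKYLINES ==
[[4,17],[9,0]]
[[4,17],[9,0],[47,16],[50,0]]
[[4,17],[9,0],[47,17],[48,16],[50,0]]
[[4,17],[9,0],[47,20],[50,0]]
[[4,17],[9,20],[20,0],[47,20],[50,0]]
[[4,17],[9,20],[20,0],[39,20],[50,0]]
[[4,17],[9,20],[20,0],[34,17],[39,20],[50,0]]
[[4,17],[9,20],[20,0],[34,17],[39,20],[50,0]]
[[4,17],[9,20],[20,18],[34,17],[39,20],[50,0]]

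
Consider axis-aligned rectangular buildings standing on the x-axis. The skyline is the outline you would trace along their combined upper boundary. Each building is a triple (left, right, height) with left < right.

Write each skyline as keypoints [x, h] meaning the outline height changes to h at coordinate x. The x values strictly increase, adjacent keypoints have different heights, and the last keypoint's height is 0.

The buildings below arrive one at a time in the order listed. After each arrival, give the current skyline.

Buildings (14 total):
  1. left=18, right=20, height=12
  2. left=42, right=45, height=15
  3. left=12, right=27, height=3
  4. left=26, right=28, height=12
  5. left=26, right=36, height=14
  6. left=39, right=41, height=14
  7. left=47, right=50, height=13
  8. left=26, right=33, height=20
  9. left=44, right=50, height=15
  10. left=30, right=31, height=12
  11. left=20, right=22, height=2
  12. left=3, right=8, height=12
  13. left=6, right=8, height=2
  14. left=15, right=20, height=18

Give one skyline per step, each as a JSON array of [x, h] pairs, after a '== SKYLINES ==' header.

== SKYLINES ==
[[18,12],[20,0]]
[[18,12],[20,0],[42,15],[45,0]]
[[12,3],[18,12],[20,3],[27,0],[42,15],[45,0]]
[[12,3],[18,12],[20,3],[26,12],[28,0],[42,15],[45,0]]
[[12,3],[18,12],[20,3],[26,14],[36,0],[42,15],[45,0]]
[[12,3],[18,12],[20,3],[26,14],[36,0],[39,14],[41,0],[42,15],[45,0]]
[[12,3],[18,12],[20,3],[26,14],[36,0],[39,14],[41,0],[42,15],[45,0],[47,13],[50,0]]
[[12,3],[18,12],[20,3],[26,20],[33,14],[36,0],[39,14],[41,0],[42,15],[45,0],[47,13],[50,0]]
[[12,3],[18,12],[20,3],[26,20],[33,14],[36,0],[39,14],[41,0],[42,15],[50,0]]
[[12,3],[18,12],[20,3],[26,20],[33,14],[36,0],[39,14],[41,0],[42,15],[50,0]]
[[12,3],[18,12],[20,3],[26,20],[33,14],[36,0],[39,14],[41,0],[42,15],[50,0]]
[[3,12],[8,0],[12,3],[18,12],[20,3],[26,20],[33,14],[36,0],[39,14],[41,0],[42,15],[50,0]]
[[3,12],[8,0],[12,3],[18,12],[20,3],[26,20],[33,14],[36,0],[39,14],[41,0],[42,15],[50,0]]
[[3,12],[8,0],[12,3],[15,18],[20,3],[26,20],[33,14],[36,0],[39,14],[41,0],[42,15],[50,0]]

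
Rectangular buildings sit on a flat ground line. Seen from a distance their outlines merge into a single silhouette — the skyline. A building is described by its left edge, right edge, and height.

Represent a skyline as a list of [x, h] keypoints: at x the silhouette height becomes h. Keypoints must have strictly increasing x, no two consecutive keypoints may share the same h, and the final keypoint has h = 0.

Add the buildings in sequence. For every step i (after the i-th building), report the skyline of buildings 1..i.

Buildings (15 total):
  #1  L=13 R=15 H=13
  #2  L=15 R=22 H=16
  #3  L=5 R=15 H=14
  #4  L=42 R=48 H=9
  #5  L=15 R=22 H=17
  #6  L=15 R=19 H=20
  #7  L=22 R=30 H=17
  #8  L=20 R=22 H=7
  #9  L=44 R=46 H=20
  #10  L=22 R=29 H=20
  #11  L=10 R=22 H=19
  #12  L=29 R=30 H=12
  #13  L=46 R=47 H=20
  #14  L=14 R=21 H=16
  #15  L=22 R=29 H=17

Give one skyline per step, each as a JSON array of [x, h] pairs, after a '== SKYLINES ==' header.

== SKYLINES ==
[[13,13],[15,0]]
[[13,13],[15,16],[22,0]]
[[5,14],[15,16],[22,0]]
[[5,14],[15,16],[22,0],[42,9],[48,0]]
[[5,14],[15,17],[22,0],[42,9],[48,0]]
[[5,14],[15,20],[19,17],[22,0],[42,9],[48,0]]
[[5,14],[15,20],[19,17],[30,0],[42,9],[48,0]]
[[5,14],[15,20],[19,17],[30,0],[42,9],[48,0]]
[[5,14],[15,20],[19,17],[30,0],[42,9],[44,20],[46,9],[48,0]]
[[5,14],[15,20],[19,17],[22,20],[29,17],[30,0],[42,9],[44,20],[46,9],[48,0]]
[[5,14],[10,19],[15,20],[19,19],[22,20],[29,17],[30,0],[42,9],[44,20],[46,9],[48,0]]
[[5,14],[10,19],[15,20],[19,19],[22,20],[29,17],[30,0],[42,9],[44,20],[46,9],[48,0]]
[[5,14],[10,19],[15,20],[19,19],[22,20],[29,17],[30,0],[42,9],[44,20],[47,9],[48,0]]
[[5,14],[10,19],[15,20],[19,19],[22,20],[29,17],[30,0],[42,9],[44,20],[47,9],[48,0]]
[[5,14],[10,19],[15,20],[19,19],[22,20],[29,17],[30,0],[42,9],[44,20],[47,9],[48,0]]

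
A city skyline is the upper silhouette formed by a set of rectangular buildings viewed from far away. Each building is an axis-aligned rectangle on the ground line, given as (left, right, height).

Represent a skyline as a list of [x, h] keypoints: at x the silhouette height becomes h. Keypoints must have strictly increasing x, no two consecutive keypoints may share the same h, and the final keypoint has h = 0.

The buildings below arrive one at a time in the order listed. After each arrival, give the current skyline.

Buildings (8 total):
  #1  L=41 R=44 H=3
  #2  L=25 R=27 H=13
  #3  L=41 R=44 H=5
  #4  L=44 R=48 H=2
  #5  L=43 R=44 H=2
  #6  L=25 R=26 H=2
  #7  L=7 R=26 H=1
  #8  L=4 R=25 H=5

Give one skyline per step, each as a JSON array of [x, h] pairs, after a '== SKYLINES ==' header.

== SKYLINES ==
[[41,3],[44,0]]
[[25,13],[27,0],[41,3],[44,0]]
[[25,13],[27,0],[41,5],[44,0]]
[[25,13],[27,0],[41,5],[44,2],[48,0]]
[[25,13],[27,0],[41,5],[44,2],[48,0]]
[[25,13],[27,0],[41,5],[44,2],[48,0]]
[[7,1],[25,13],[27,0],[41,5],[44,2],[48,0]]
[[4,5],[25,13],[27,0],[41,5],[44,2],[48,0]]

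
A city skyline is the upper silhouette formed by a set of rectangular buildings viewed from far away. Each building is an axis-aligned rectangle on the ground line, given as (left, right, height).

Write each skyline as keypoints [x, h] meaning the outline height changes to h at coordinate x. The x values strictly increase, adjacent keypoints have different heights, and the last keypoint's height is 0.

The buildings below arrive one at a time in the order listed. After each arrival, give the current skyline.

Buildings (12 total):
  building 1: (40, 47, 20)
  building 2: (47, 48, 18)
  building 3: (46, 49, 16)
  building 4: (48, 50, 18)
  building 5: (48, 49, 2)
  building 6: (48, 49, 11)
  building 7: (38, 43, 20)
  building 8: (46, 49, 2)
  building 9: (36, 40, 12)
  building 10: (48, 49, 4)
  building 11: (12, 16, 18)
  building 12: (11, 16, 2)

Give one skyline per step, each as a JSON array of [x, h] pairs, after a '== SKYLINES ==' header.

== SKYLINES ==
[[40,20],[47,0]]
[[40,20],[47,18],[48,0]]
[[40,20],[47,18],[48,16],[49,0]]
[[40,20],[47,18],[50,0]]
[[40,20],[47,18],[50,0]]
[[40,20],[47,18],[50,0]]
[[38,20],[47,18],[50,0]]
[[38,20],[47,18],[50,0]]
[[36,12],[38,20],[47,18],[50,0]]
[[36,12],[38,20],[47,18],[50,0]]
[[12,18],[16,0],[36,12],[38,20],[47,18],[50,0]]
[[11,2],[12,18],[16,0],[36,12],[38,20],[47,18],[50,0]]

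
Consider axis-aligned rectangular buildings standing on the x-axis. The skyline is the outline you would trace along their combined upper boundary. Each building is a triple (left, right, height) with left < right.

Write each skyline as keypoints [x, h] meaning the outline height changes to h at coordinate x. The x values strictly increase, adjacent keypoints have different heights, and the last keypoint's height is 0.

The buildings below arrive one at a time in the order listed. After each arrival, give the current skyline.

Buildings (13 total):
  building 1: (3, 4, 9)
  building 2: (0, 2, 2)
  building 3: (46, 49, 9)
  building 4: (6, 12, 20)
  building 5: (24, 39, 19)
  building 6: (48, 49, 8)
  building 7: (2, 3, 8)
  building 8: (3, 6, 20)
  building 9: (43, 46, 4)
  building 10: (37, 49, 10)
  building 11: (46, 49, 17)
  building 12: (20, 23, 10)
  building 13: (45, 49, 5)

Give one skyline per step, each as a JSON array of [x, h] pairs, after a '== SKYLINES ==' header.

== SKYLINES ==
[[3,9],[4,0]]
[[0,2],[2,0],[3,9],[4,0]]
[[0,2],[2,0],[3,9],[4,0],[46,9],[49,0]]
[[0,2],[2,0],[3,9],[4,0],[6,20],[12,0],[46,9],[49,0]]
[[0,2],[2,0],[3,9],[4,0],[6,20],[12,0],[24,19],[39,0],[46,9],[49,0]]
[[0,2],[2,0],[3,9],[4,0],[6,20],[12,0],[24,19],[39,0],[46,9],[49,0]]
[[0,2],[2,8],[3,9],[4,0],[6,20],[12,0],[24,19],[39,0],[46,9],[49,0]]
[[0,2],[2,8],[3,20],[12,0],[24,19],[39,0],[46,9],[49,0]]
[[0,2],[2,8],[3,20],[12,0],[24,19],[39,0],[43,4],[46,9],[49,0]]
[[0,2],[2,8],[3,20],[12,0],[24,19],[39,10],[49,0]]
[[0,2],[2,8],[3,20],[12,0],[24,19],[39,10],[46,17],[49,0]]
[[0,2],[2,8],[3,20],[12,0],[20,10],[23,0],[24,19],[39,10],[46,17],[49,0]]
[[0,2],[2,8],[3,20],[12,0],[20,10],[23,0],[24,19],[39,10],[46,17],[49,0]]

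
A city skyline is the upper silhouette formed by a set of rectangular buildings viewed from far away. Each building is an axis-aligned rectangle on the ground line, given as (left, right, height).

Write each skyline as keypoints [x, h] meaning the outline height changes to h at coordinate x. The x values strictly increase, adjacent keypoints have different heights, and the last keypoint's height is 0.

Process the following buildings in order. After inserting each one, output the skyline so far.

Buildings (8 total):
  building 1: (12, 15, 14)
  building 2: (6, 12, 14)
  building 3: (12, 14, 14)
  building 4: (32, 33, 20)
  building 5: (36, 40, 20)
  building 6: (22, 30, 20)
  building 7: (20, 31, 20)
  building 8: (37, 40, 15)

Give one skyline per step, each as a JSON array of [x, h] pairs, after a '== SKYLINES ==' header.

== SKYLINES ==
[[12,14],[15,0]]
[[6,14],[15,0]]
[[6,14],[15,0]]
[[6,14],[15,0],[32,20],[33,0]]
[[6,14],[15,0],[32,20],[33,0],[36,20],[40,0]]
[[6,14],[15,0],[22,20],[30,0],[32,20],[33,0],[36,20],[40,0]]
[[6,14],[15,0],[20,20],[31,0],[32,20],[33,0],[36,20],[40,0]]
[[6,14],[15,0],[20,20],[31,0],[32,20],[33,0],[36,20],[40,0]]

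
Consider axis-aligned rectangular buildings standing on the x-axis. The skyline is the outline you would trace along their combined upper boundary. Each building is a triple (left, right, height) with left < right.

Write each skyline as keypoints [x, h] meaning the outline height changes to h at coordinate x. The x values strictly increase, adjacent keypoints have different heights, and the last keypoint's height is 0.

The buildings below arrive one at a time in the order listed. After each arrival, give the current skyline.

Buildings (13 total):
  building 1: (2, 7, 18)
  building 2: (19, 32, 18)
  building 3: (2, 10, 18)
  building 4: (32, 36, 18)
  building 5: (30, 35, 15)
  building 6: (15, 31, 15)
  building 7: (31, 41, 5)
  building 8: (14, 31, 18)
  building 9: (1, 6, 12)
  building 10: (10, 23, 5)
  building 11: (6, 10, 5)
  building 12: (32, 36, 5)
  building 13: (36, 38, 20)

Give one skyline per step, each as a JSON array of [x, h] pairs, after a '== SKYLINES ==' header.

== SKYLINES ==
[[2,18],[7,0]]
[[2,18],[7,0],[19,18],[32,0]]
[[2,18],[10,0],[19,18],[32,0]]
[[2,18],[10,0],[19,18],[36,0]]
[[2,18],[10,0],[19,18],[36,0]]
[[2,18],[10,0],[15,15],[19,18],[36,0]]
[[2,18],[10,0],[15,15],[19,18],[36,5],[41,0]]
[[2,18],[10,0],[14,18],[36,5],[41,0]]
[[1,12],[2,18],[10,0],[14,18],[36,5],[41,0]]
[[1,12],[2,18],[10,5],[14,18],[36,5],[41,0]]
[[1,12],[2,18],[10,5],[14,18],[36,5],[41,0]]
[[1,12],[2,18],[10,5],[14,18],[36,5],[41,0]]
[[1,12],[2,18],[10,5],[14,18],[36,20],[38,5],[41,0]]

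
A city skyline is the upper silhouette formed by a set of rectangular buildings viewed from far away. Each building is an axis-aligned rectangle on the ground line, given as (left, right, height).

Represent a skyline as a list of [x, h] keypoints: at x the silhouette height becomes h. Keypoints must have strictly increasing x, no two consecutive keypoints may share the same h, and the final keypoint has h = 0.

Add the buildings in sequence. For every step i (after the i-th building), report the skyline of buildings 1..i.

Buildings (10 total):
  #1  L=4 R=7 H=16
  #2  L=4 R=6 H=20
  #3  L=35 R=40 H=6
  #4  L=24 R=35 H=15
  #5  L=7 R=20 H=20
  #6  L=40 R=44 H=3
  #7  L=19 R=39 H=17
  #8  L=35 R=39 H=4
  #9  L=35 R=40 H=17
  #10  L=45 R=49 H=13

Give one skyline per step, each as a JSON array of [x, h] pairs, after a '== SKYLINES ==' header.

== SKYLINES ==
[[4,16],[7,0]]
[[4,20],[6,16],[7,0]]
[[4,20],[6,16],[7,0],[35,6],[40,0]]
[[4,20],[6,16],[7,0],[24,15],[35,6],[40,0]]
[[4,20],[6,16],[7,20],[20,0],[24,15],[35,6],[40,0]]
[[4,20],[6,16],[7,20],[20,0],[24,15],[35,6],[40,3],[44,0]]
[[4,20],[6,16],[7,20],[20,17],[39,6],[40,3],[44,0]]
[[4,20],[6,16],[7,20],[20,17],[39,6],[40,3],[44,0]]
[[4,20],[6,16],[7,20],[20,17],[40,3],[44,0]]
[[4,20],[6,16],[7,20],[20,17],[40,3],[44,0],[45,13],[49,0]]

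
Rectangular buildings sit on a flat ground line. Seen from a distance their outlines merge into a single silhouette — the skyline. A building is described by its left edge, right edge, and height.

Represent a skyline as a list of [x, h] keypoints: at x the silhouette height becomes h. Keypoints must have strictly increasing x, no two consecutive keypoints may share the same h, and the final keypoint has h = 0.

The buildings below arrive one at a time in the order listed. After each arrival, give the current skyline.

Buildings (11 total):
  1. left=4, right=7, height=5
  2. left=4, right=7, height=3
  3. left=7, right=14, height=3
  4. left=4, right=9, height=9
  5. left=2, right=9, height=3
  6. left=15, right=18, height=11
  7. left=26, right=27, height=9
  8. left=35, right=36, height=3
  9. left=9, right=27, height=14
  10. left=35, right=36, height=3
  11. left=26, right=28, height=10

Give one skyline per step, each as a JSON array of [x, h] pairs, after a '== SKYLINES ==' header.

== SKYLINES ==
[[4,5],[7,0]]
[[4,5],[7,0]]
[[4,5],[7,3],[14,0]]
[[4,9],[9,3],[14,0]]
[[2,3],[4,9],[9,3],[14,0]]
[[2,3],[4,9],[9,3],[14,0],[15,11],[18,0]]
[[2,3],[4,9],[9,3],[14,0],[15,11],[18,0],[26,9],[27,0]]
[[2,3],[4,9],[9,3],[14,0],[15,11],[18,0],[26,9],[27,0],[35,3],[36,0]]
[[2,3],[4,9],[9,14],[27,0],[35,3],[36,0]]
[[2,3],[4,9],[9,14],[27,0],[35,3],[36,0]]
[[2,3],[4,9],[9,14],[27,10],[28,0],[35,3],[36,0]]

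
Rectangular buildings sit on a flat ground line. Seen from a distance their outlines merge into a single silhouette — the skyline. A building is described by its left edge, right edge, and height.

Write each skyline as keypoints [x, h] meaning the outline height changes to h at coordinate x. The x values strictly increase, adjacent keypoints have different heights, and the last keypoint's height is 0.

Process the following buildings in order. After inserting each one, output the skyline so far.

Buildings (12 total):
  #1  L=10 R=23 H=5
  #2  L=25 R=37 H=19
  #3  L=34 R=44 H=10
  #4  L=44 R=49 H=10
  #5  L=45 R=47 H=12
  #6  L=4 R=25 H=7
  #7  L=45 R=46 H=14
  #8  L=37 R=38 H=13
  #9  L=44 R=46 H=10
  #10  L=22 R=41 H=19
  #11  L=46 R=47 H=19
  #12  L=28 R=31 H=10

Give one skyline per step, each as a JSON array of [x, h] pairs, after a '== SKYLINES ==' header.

== SKYLINES ==
[[10,5],[23,0]]
[[10,5],[23,0],[25,19],[37,0]]
[[10,5],[23,0],[25,19],[37,10],[44,0]]
[[10,5],[23,0],[25,19],[37,10],[49,0]]
[[10,5],[23,0],[25,19],[37,10],[45,12],[47,10],[49,0]]
[[4,7],[25,19],[37,10],[45,12],[47,10],[49,0]]
[[4,7],[25,19],[37,10],[45,14],[46,12],[47,10],[49,0]]
[[4,7],[25,19],[37,13],[38,10],[45,14],[46,12],[47,10],[49,0]]
[[4,7],[25,19],[37,13],[38,10],[45,14],[46,12],[47,10],[49,0]]
[[4,7],[22,19],[41,10],[45,14],[46,12],[47,10],[49,0]]
[[4,7],[22,19],[41,10],[45,14],[46,19],[47,10],[49,0]]
[[4,7],[22,19],[41,10],[45,14],[46,19],[47,10],[49,0]]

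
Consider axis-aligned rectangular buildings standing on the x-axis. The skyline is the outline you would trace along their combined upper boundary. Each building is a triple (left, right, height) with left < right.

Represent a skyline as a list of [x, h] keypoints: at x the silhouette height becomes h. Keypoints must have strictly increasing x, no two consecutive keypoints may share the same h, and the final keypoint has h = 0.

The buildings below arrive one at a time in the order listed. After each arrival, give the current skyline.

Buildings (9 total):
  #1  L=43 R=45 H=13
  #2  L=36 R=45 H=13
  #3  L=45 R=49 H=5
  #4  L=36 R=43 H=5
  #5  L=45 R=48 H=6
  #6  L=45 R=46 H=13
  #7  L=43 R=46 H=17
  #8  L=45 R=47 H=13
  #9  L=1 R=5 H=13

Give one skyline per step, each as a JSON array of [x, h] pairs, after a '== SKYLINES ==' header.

== SKYLINES ==
[[43,13],[45,0]]
[[36,13],[45,0]]
[[36,13],[45,5],[49,0]]
[[36,13],[45,5],[49,0]]
[[36,13],[45,6],[48,5],[49,0]]
[[36,13],[46,6],[48,5],[49,0]]
[[36,13],[43,17],[46,6],[48,5],[49,0]]
[[36,13],[43,17],[46,13],[47,6],[48,5],[49,0]]
[[1,13],[5,0],[36,13],[43,17],[46,13],[47,6],[48,5],[49,0]]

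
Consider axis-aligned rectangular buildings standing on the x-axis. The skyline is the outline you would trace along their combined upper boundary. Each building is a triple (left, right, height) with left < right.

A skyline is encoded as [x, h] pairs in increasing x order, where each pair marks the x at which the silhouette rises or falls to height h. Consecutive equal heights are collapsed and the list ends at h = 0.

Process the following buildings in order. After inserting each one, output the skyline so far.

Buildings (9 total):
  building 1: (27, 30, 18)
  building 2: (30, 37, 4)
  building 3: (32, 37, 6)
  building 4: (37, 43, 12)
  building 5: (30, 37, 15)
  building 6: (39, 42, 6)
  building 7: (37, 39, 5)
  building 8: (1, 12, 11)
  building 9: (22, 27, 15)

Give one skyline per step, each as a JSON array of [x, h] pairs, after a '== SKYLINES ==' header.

== SKYLINES ==
[[27,18],[30,0]]
[[27,18],[30,4],[37,0]]
[[27,18],[30,4],[32,6],[37,0]]
[[27,18],[30,4],[32,6],[37,12],[43,0]]
[[27,18],[30,15],[37,12],[43,0]]
[[27,18],[30,15],[37,12],[43,0]]
[[27,18],[30,15],[37,12],[43,0]]
[[1,11],[12,0],[27,18],[30,15],[37,12],[43,0]]
[[1,11],[12,0],[22,15],[27,18],[30,15],[37,12],[43,0]]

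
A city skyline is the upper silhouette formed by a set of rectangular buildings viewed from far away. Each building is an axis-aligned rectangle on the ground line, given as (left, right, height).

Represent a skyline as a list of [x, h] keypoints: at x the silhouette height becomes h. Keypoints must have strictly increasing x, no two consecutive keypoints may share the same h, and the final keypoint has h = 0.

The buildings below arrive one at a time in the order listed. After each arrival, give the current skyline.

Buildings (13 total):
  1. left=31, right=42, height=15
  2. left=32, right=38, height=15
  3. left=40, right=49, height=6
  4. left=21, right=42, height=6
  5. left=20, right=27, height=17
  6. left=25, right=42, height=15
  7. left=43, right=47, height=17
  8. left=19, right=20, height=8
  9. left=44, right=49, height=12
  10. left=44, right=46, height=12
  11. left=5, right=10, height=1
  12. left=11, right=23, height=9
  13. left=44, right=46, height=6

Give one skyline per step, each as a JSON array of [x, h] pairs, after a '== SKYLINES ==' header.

== SKYLINES ==
[[31,15],[42,0]]
[[31,15],[42,0]]
[[31,15],[42,6],[49,0]]
[[21,6],[31,15],[42,6],[49,0]]
[[20,17],[27,6],[31,15],[42,6],[49,0]]
[[20,17],[27,15],[42,6],[49,0]]
[[20,17],[27,15],[42,6],[43,17],[47,6],[49,0]]
[[19,8],[20,17],[27,15],[42,6],[43,17],[47,6],[49,0]]
[[19,8],[20,17],[27,15],[42,6],[43,17],[47,12],[49,0]]
[[19,8],[20,17],[27,15],[42,6],[43,17],[47,12],[49,0]]
[[5,1],[10,0],[19,8],[20,17],[27,15],[42,6],[43,17],[47,12],[49,0]]
[[5,1],[10,0],[11,9],[20,17],[27,15],[42,6],[43,17],[47,12],[49,0]]
[[5,1],[10,0],[11,9],[20,17],[27,15],[42,6],[43,17],[47,12],[49,0]]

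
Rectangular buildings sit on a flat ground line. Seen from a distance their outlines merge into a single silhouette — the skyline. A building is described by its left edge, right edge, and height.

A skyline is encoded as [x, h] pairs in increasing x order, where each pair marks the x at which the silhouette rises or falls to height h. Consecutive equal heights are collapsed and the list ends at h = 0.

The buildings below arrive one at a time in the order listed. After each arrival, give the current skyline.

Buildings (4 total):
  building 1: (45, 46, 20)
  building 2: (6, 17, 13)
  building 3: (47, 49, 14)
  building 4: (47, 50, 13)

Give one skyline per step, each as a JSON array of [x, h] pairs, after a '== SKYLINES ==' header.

== SKYLINES ==
[[45,20],[46,0]]
[[6,13],[17,0],[45,20],[46,0]]
[[6,13],[17,0],[45,20],[46,0],[47,14],[49,0]]
[[6,13],[17,0],[45,20],[46,0],[47,14],[49,13],[50,0]]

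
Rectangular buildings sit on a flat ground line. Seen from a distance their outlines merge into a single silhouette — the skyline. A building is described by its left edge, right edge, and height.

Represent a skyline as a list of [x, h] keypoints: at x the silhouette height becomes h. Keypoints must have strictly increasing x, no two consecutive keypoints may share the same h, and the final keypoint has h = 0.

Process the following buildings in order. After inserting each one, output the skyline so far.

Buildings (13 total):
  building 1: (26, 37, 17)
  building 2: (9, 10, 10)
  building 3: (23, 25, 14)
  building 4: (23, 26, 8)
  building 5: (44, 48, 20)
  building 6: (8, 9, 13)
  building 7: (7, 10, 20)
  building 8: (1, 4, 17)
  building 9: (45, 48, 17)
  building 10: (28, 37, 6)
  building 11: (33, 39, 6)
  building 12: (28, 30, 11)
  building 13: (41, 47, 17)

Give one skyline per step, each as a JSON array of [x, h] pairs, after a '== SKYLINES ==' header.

== SKYLINES ==
[[26,17],[37,0]]
[[9,10],[10,0],[26,17],[37,0]]
[[9,10],[10,0],[23,14],[25,0],[26,17],[37,0]]
[[9,10],[10,0],[23,14],[25,8],[26,17],[37,0]]
[[9,10],[10,0],[23,14],[25,8],[26,17],[37,0],[44,20],[48,0]]
[[8,13],[9,10],[10,0],[23,14],[25,8],[26,17],[37,0],[44,20],[48,0]]
[[7,20],[10,0],[23,14],[25,8],[26,17],[37,0],[44,20],[48,0]]
[[1,17],[4,0],[7,20],[10,0],[23,14],[25,8],[26,17],[37,0],[44,20],[48,0]]
[[1,17],[4,0],[7,20],[10,0],[23,14],[25,8],[26,17],[37,0],[44,20],[48,0]]
[[1,17],[4,0],[7,20],[10,0],[23,14],[25,8],[26,17],[37,0],[44,20],[48,0]]
[[1,17],[4,0],[7,20],[10,0],[23,14],[25,8],[26,17],[37,6],[39,0],[44,20],[48,0]]
[[1,17],[4,0],[7,20],[10,0],[23,14],[25,8],[26,17],[37,6],[39,0],[44,20],[48,0]]
[[1,17],[4,0],[7,20],[10,0],[23,14],[25,8],[26,17],[37,6],[39,0],[41,17],[44,20],[48,0]]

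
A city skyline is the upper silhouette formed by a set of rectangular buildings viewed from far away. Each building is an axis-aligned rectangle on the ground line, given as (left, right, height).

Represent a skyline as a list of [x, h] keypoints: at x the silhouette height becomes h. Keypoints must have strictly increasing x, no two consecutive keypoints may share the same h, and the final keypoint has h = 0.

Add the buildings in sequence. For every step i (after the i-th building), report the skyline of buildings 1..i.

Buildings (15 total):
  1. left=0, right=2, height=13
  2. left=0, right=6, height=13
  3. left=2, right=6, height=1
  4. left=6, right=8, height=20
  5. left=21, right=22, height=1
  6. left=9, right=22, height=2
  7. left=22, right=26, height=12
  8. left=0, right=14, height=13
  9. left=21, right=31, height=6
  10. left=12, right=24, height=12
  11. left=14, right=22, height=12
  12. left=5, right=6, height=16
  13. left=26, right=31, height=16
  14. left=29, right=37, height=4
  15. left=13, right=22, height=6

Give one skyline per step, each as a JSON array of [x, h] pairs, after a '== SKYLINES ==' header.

== SKYLINES ==
[[0,13],[2,0]]
[[0,13],[6,0]]
[[0,13],[6,0]]
[[0,13],[6,20],[8,0]]
[[0,13],[6,20],[8,0],[21,1],[22,0]]
[[0,13],[6,20],[8,0],[9,2],[22,0]]
[[0,13],[6,20],[8,0],[9,2],[22,12],[26,0]]
[[0,13],[6,20],[8,13],[14,2],[22,12],[26,0]]
[[0,13],[6,20],[8,13],[14,2],[21,6],[22,12],[26,6],[31,0]]
[[0,13],[6,20],[8,13],[14,12],[26,6],[31,0]]
[[0,13],[6,20],[8,13],[14,12],[26,6],[31,0]]
[[0,13],[5,16],[6,20],[8,13],[14,12],[26,6],[31,0]]
[[0,13],[5,16],[6,20],[8,13],[14,12],[26,16],[31,0]]
[[0,13],[5,16],[6,20],[8,13],[14,12],[26,16],[31,4],[37,0]]
[[0,13],[5,16],[6,20],[8,13],[14,12],[26,16],[31,4],[37,0]]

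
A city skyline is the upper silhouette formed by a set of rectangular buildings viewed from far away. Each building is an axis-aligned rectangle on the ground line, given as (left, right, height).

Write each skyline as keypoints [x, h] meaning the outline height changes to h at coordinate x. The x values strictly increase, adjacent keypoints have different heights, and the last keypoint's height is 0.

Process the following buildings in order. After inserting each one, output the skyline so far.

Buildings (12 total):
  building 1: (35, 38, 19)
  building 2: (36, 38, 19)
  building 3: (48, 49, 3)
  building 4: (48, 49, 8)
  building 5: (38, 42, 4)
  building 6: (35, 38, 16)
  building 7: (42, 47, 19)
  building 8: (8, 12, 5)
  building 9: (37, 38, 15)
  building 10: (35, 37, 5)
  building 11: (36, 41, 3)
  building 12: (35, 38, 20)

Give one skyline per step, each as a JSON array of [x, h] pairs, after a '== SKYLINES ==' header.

== SKYLINES ==
[[35,19],[38,0]]
[[35,19],[38,0]]
[[35,19],[38,0],[48,3],[49,0]]
[[35,19],[38,0],[48,8],[49,0]]
[[35,19],[38,4],[42,0],[48,8],[49,0]]
[[35,19],[38,4],[42,0],[48,8],[49,0]]
[[35,19],[38,4],[42,19],[47,0],[48,8],[49,0]]
[[8,5],[12,0],[35,19],[38,4],[42,19],[47,0],[48,8],[49,0]]
[[8,5],[12,0],[35,19],[38,4],[42,19],[47,0],[48,8],[49,0]]
[[8,5],[12,0],[35,19],[38,4],[42,19],[47,0],[48,8],[49,0]]
[[8,5],[12,0],[35,19],[38,4],[42,19],[47,0],[48,8],[49,0]]
[[8,5],[12,0],[35,20],[38,4],[42,19],[47,0],[48,8],[49,0]]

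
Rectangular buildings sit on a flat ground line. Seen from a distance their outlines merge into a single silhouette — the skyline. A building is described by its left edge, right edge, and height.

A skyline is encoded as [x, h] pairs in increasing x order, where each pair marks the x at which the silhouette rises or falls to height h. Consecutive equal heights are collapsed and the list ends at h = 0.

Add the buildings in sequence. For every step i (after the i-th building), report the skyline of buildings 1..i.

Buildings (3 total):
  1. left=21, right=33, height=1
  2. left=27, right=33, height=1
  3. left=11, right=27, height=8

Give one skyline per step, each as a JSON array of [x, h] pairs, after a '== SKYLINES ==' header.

== SKYLINES ==
[[21,1],[33,0]]
[[21,1],[33,0]]
[[11,8],[27,1],[33,0]]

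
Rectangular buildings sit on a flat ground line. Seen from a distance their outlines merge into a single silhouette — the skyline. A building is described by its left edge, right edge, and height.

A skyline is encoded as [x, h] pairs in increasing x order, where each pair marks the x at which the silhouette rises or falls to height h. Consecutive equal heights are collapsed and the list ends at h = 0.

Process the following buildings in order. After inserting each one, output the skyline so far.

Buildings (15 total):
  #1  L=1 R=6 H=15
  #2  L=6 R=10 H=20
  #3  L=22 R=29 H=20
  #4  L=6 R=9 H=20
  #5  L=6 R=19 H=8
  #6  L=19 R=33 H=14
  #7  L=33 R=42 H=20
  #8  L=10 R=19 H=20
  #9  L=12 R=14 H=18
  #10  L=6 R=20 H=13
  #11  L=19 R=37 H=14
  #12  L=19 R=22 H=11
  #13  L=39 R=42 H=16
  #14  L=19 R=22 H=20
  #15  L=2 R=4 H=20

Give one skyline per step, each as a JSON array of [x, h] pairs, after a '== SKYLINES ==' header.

== SKYLINES ==
[[1,15],[6,0]]
[[1,15],[6,20],[10,0]]
[[1,15],[6,20],[10,0],[22,20],[29,0]]
[[1,15],[6,20],[10,0],[22,20],[29,0]]
[[1,15],[6,20],[10,8],[19,0],[22,20],[29,0]]
[[1,15],[6,20],[10,8],[19,14],[22,20],[29,14],[33,0]]
[[1,15],[6,20],[10,8],[19,14],[22,20],[29,14],[33,20],[42,0]]
[[1,15],[6,20],[19,14],[22,20],[29,14],[33,20],[42,0]]
[[1,15],[6,20],[19,14],[22,20],[29,14],[33,20],[42,0]]
[[1,15],[6,20],[19,14],[22,20],[29,14],[33,20],[42,0]]
[[1,15],[6,20],[19,14],[22,20],[29,14],[33,20],[42,0]]
[[1,15],[6,20],[19,14],[22,20],[29,14],[33,20],[42,0]]
[[1,15],[6,20],[19,14],[22,20],[29,14],[33,20],[42,0]]
[[1,15],[6,20],[29,14],[33,20],[42,0]]
[[1,15],[2,20],[4,15],[6,20],[29,14],[33,20],[42,0]]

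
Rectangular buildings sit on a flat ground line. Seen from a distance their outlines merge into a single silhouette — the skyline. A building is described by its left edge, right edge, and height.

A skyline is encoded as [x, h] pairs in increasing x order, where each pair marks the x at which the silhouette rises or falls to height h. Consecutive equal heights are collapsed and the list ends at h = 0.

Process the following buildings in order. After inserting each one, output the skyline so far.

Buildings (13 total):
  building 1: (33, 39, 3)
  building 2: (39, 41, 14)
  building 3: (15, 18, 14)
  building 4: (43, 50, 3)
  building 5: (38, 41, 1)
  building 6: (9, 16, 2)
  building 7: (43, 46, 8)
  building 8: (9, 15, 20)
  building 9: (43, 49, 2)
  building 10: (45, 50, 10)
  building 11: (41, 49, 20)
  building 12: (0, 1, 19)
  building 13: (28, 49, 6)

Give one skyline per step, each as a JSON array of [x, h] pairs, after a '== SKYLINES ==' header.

== SKYLINES ==
[[33,3],[39,0]]
[[33,3],[39,14],[41,0]]
[[15,14],[18,0],[33,3],[39,14],[41,0]]
[[15,14],[18,0],[33,3],[39,14],[41,0],[43,3],[50,0]]
[[15,14],[18,0],[33,3],[39,14],[41,0],[43,3],[50,0]]
[[9,2],[15,14],[18,0],[33,3],[39,14],[41,0],[43,3],[50,0]]
[[9,2],[15,14],[18,0],[33,3],[39,14],[41,0],[43,8],[46,3],[50,0]]
[[9,20],[15,14],[18,0],[33,3],[39,14],[41,0],[43,8],[46,3],[50,0]]
[[9,20],[15,14],[18,0],[33,3],[39,14],[41,0],[43,8],[46,3],[50,0]]
[[9,20],[15,14],[18,0],[33,3],[39,14],[41,0],[43,8],[45,10],[50,0]]
[[9,20],[15,14],[18,0],[33,3],[39,14],[41,20],[49,10],[50,0]]
[[0,19],[1,0],[9,20],[15,14],[18,0],[33,3],[39,14],[41,20],[49,10],[50,0]]
[[0,19],[1,0],[9,20],[15,14],[18,0],[28,6],[39,14],[41,20],[49,10],[50,0]]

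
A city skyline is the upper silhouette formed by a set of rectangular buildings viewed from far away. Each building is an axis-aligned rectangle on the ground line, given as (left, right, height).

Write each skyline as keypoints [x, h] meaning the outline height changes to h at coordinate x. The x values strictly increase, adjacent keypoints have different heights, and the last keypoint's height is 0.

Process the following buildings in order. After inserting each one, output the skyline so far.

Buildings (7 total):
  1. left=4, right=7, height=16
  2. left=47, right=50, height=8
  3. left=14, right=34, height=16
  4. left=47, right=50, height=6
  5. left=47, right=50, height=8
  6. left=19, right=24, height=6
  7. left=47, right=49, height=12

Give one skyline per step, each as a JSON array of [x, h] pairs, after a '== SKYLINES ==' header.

== SKYLINES ==
[[4,16],[7,0]]
[[4,16],[7,0],[47,8],[50,0]]
[[4,16],[7,0],[14,16],[34,0],[47,8],[50,0]]
[[4,16],[7,0],[14,16],[34,0],[47,8],[50,0]]
[[4,16],[7,0],[14,16],[34,0],[47,8],[50,0]]
[[4,16],[7,0],[14,16],[34,0],[47,8],[50,0]]
[[4,16],[7,0],[14,16],[34,0],[47,12],[49,8],[50,0]]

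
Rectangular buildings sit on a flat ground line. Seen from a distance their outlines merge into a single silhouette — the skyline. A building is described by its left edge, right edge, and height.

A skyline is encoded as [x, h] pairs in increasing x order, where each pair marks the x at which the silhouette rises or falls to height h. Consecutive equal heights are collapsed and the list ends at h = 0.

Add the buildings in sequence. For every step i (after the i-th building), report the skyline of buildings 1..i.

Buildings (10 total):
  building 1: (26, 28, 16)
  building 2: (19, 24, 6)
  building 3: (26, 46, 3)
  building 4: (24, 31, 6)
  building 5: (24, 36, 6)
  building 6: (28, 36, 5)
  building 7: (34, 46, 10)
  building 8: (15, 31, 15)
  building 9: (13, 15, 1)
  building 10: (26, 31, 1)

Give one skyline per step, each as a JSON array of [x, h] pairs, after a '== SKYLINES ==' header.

== SKYLINES ==
[[26,16],[28,0]]
[[19,6],[24,0],[26,16],[28,0]]
[[19,6],[24,0],[26,16],[28,3],[46,0]]
[[19,6],[26,16],[28,6],[31,3],[46,0]]
[[19,6],[26,16],[28,6],[36,3],[46,0]]
[[19,6],[26,16],[28,6],[36,3],[46,0]]
[[19,6],[26,16],[28,6],[34,10],[46,0]]
[[15,15],[26,16],[28,15],[31,6],[34,10],[46,0]]
[[13,1],[15,15],[26,16],[28,15],[31,6],[34,10],[46,0]]
[[13,1],[15,15],[26,16],[28,15],[31,6],[34,10],[46,0]]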